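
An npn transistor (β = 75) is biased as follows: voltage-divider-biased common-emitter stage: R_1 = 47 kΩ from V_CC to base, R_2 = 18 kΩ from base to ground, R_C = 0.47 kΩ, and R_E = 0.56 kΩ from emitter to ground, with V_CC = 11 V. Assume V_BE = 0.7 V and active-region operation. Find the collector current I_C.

Thevenize the base divider: V_Th = V_CC·R_2/(R_1+R_2) = 11×18/65 = 3.05 V, R_Th = R_1‖R_2 = 13 kΩ.
Base-emitter loop: V_Th = I_B·R_Th + V_BE + (β+1)I_B·R_E, so I_B = (3.05 − 0.7) / (13 + 76×0.56) = 0.0422 mA.
I_C = β·I_B = 75×0.0422 = 3.17 mA, and I_E = (β+1)I_B = 3.21 mA.
V_CE = V_CC − I_C·R_C − I_E·R_E = 11 − 3.17×0.47 − 3.21×0.56 = 7.72 V.
V_CE = 7.72 V > 0.2 V confirms active-region operation.

I_C ≈ 3.2 mA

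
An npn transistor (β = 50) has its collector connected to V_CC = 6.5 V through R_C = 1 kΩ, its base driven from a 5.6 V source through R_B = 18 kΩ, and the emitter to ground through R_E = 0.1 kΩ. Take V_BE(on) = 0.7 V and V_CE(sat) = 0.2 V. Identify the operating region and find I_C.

saturation; I_C ≈ 5.7 mA

Assume active: I_B = (5.6 − 0.7)/(18 + 51×0.1) = 0.212 mA, I_C = β·I_B = 10.6 mA.
Then V_CE = 6.5 − 10.6×1 − 10.8×0.1 = -5.19 V < 0.2 V — the active assumption fails.
Re-solve with V_CE = 0.2 V. KCL at the emitter: V_E/R_E = (V_BB−0.7−V_E)/R_B + (V_CC−0.2−V_E)/R_C, giving V_E = 0.594 V.
I_C = (V_CC − 0.2 − V_E)/R_C = (6.3 − 0.594)/1 = 5.71 mA.
Check: I_B = (4.9 − 0.594)/18 = 0.239 mA, and β·I_B = 12 mA > I_C, confirming saturation.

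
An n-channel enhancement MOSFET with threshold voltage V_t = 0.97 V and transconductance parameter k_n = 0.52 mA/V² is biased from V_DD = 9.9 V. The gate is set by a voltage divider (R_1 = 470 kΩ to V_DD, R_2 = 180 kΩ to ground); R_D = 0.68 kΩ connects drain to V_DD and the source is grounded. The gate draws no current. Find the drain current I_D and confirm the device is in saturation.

I_D ≈ 0.82 mA

V_G = V_DD·R_2/(R_1+R_2) = 9.9×180/650 = 2.74 V. With the source grounded, V_GS = V_G = 2.74 V.
Assume saturation: I_D = (k_n/2)(V_GS − V_t)² = (0.52/2)×(2.74 − 0.97)² = 0.26×1.77² = 0.816 mA.
V_DS = V_DD − I_D·R_D = 9.9 − 0.816×0.68 = 9.35 V.
Saturation requires V_DS ≥ V_GS − V_t = 1.77 V; 9.35 ≥ 1.77 ✓.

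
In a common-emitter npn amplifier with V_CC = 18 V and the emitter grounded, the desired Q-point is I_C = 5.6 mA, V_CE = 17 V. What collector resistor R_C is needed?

R_C ≈ 0.18 kΩ

Collector loop: V_CC = I_C·R_C + V_CE.
R_C = (V_CC − V_CE)/I_C = (18 − 17)/5.6 = 0.179 kΩ.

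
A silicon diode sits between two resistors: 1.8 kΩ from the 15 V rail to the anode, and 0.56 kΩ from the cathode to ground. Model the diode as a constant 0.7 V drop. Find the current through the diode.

I ≈ 6.1 mA

The two resistors are in series with the diode, so KVL gives 15 = I·1.8 + 0.7 + I·0.56.
I = (15 − 0.7) / (1.8 + 0.56) kΩ = 14.3 / 2.36 = 6.06 mA.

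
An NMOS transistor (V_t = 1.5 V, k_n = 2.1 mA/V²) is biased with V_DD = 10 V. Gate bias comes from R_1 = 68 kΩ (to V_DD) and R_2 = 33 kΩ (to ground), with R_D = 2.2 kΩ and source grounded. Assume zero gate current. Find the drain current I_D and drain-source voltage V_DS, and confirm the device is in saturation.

I_D ≈ 3.3 mA, V_DS ≈ 2.8 V

V_G = V_DD·R_2/(R_1+R_2) = 10×33/101 = 3.27 V. With the source grounded, V_GS = V_G = 3.27 V.
Assume saturation: I_D = (k_n/2)(V_GS − V_t)² = (2.1/2)×(3.27 − 1.5)² = 1.05×1.77² = 3.28 mA.
V_DS = V_DD − I_D·R_D = 10 − 3.28×2.2 = 2.78 V.
Saturation requires V_DS ≥ V_GS − V_t = 1.77 V; 2.78 ≥ 1.77 ✓.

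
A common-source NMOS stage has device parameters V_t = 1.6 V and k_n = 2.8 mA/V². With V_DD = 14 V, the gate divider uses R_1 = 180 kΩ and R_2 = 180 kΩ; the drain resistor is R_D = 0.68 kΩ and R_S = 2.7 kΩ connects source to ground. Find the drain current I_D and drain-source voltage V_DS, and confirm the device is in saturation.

I_D ≈ 1.6 mA, V_DS ≈ 8.6 V

V_G = V_DD·R_2/(R_1+R_2) = 14×180/360 = 7 V.
Assume saturation: I_D = (k_n/2)(V_GS − V_t)² with V_GS = V_G − I_D·R_S = 7 − 2.7·I_D.
Substituting gives 10.2·I_D² − 41.8·I_D + 40.8 = 0, with roots I_D = 1.6 or 2.49 mA.
The root I_D = 2.49 mA gives V_GS = 0.265 V ≤ V_t, so take I_D = 1.6 mA.
Then V_GS = 2.67 V and V_DS = V_DD − I_D(R_D+R_S) = 14 − 1.6×3.38 = 8.58 V.
Saturation requires V_DS ≥ V_GS − V_t = 1.07 V; 8.58 ≥ 1.07 ✓.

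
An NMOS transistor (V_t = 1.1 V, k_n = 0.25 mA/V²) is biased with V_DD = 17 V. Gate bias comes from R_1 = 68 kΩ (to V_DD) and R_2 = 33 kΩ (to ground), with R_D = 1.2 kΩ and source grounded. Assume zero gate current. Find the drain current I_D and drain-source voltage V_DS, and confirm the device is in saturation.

V_G = V_DD·R_2/(R_1+R_2) = 17×33/101 = 5.55 V. With the source grounded, V_GS = V_G = 5.55 V.
Assume saturation: I_D = (k_n/2)(V_GS − V_t)² = (0.25/2)×(5.55 − 1.1)² = 0.125×4.45² = 2.48 mA.
V_DS = V_DD − I_D·R_D = 17 − 2.48×1.2 = 14 V.
Saturation requires V_DS ≥ V_GS − V_t = 4.45 V; 14 ≥ 4.45 ✓.

I_D ≈ 2.5 mA, V_DS ≈ 14 V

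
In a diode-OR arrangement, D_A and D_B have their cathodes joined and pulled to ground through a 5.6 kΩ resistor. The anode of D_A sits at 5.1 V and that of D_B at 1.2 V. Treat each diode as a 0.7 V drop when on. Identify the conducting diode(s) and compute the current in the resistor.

Only D_A conducts; I_R ≈ 0.79 mA

Assume both conduct. Then node N would need to be at both 5.1−0.7 = 4.4 V and 1.2−0.7 = 0.5 V, which is impossible.
Assume only D_A conducts: V_N = 5.1 − 0.7 = 4.4 V, so I_R = 4.4/5.6 = 0.786 mA.
Check D_B: its anode-to-cathode voltage is 1.2 − 4.4 = -3.2 V < 0.7 V, so it is off. The assumption is consistent.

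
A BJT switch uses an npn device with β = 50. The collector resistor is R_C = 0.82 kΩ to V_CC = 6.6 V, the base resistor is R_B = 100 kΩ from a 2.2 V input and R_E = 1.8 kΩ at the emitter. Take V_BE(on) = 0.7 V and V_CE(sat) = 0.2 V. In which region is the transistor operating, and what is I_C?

Assume active. Base-emitter loop: I_B = (V_BB − V_BE)/(R_B + (β+1)R_E) = (2.2 − 0.7)/(100 + 51×1.8) = 0.00782 mA.
I_C = β·I_B = 50×0.00782 = 0.391 mA.
V_CE = V_CC − I_C·R_C − I_E·R_E = 6.6 − 0.391×0.82 − 0.399×1.8 = 5.56 V > V_CE(sat), so the active-region assumption holds.

active; I_C ≈ 0.39 mA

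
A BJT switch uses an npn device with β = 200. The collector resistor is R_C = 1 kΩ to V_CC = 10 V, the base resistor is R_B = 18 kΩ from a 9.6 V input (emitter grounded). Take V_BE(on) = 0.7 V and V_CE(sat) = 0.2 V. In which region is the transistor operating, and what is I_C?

Assume active: I_B = (9.6 − 0.7)/18 = 0.494 mA, giving I_C = β·I_B = 98.9 mA.
But then V_CE = 10 − 98.9×1 = -88.9 V < V_CE(sat) = 0.2 V — impossible in the active region.
So the transistor is saturated. With V_CE = 0.2 V, I_C = (V_CC − 0.2)/R_C = 9.8/1 = 9.8 mA.
Check: β·I_B = 98.9 mA > I_C = 9.8 mA, confirming saturation.

saturation; I_C ≈ 9.8 mA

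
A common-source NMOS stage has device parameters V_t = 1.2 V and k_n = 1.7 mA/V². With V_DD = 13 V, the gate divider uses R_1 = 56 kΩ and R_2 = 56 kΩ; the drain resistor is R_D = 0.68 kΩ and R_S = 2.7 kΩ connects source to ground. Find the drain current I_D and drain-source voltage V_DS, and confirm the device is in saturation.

V_G = V_DD·R_2/(R_1+R_2) = 13×56/112 = 6.5 V.
Assume saturation: I_D = (k_n/2)(V_GS − V_t)² with V_GS = V_G − I_D·R_S = 6.5 − 2.7·I_D.
Substituting gives 6.2·I_D² − 25.3·I_D + 23.9 = 0, with roots I_D = 1.48 or 2.61 mA.
The root I_D = 2.61 mA gives V_GS = -0.553 V ≤ V_t, so take I_D = 1.48 mA.
Then V_GS = 2.52 V and V_DS = V_DD − I_D(R_D+R_S) = 13 − 1.48×3.38 = 8.01 V.
Saturation requires V_DS ≥ V_GS − V_t = 1.32 V; 8.01 ≥ 1.32 ✓.

I_D ≈ 1.5 mA, V_DS ≈ 8 V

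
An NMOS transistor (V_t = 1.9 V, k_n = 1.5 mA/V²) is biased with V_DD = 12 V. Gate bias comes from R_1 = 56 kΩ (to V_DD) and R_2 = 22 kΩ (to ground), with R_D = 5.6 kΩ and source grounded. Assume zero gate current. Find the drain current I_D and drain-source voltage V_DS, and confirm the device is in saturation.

V_G = V_DD·R_2/(R_1+R_2) = 12×22/78 = 3.38 V. With the source grounded, V_GS = V_G = 3.38 V.
Assume saturation: I_D = (k_n/2)(V_GS − V_t)² = (1.5/2)×(3.38 − 1.9)² = 0.75×1.48² = 1.65 mA.
V_DS = V_DD − I_D·R_D = 12 − 1.65×5.6 = 2.74 V.
Saturation requires V_DS ≥ V_GS − V_t = 1.48 V; 2.74 ≥ 1.48 ✓.

I_D ≈ 1.7 mA, V_DS ≈ 2.7 V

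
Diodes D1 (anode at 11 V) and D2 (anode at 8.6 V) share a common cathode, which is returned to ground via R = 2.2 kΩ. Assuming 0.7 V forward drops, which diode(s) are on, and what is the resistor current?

Assume both conduct. Then node N would need to be at both 11−0.7 = 10.3 V and 8.6−0.7 = 7.9 V, which is impossible.
Assume only D1 conducts: V_N = 11 − 0.7 = 10.3 V, so I_R = 10.3/2.2 = 4.68 mA.
Check D2: its anode-to-cathode voltage is 8.6 − 10.3 = -1.7 V < 0.7 V, so it is off. The assumption is consistent.

Only D1 conducts; I_R ≈ 4.7 mA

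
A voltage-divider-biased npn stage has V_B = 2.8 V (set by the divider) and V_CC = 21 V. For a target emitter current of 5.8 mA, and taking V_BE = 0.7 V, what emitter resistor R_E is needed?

R_E ≈ 0.36 kΩ

V_E = V_B − V_BE = 2.8 − 0.7 = 2.1 V.
R_E = V_E / I_E = 2.1 / 5.8 = 0.362 kΩ.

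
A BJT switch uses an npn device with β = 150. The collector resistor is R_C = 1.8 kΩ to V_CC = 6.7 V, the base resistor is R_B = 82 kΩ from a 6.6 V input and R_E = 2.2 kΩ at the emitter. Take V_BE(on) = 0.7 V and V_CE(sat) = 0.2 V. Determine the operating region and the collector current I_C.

saturation; I_C ≈ 1.6 mA

Assume active: I_B = (6.6 − 0.7)/(82 + 151×2.2) = 0.0142 mA, I_C = β·I_B = 2.14 mA.
Then V_CE = 6.7 − 2.14×1.8 − 2.15×2.2 = -1.88 V < 0.2 V — the active assumption fails.
Re-solve with V_CE = 0.2 V. KCL at the emitter: V_E/R_E = (V_BB−0.7−V_E)/R_B + (V_CC−0.2−V_E)/R_C, giving V_E = 3.6 V.
I_C = (V_CC − 0.2 − V_E)/R_C = (6.5 − 3.6)/1.8 = 1.61 mA.
Check: I_B = (5.9 − 3.6)/82 = 0.028 mA, and β·I_B = 4.2 mA > I_C, confirming saturation.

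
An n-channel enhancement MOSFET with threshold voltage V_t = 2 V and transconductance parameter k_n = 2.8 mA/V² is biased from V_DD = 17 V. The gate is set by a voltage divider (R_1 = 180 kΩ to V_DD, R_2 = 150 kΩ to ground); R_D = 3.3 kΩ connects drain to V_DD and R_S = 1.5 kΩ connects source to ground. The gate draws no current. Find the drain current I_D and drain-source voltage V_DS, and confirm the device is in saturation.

I_D ≈ 2.9 mA, V_DS ≈ 3.3 V

V_G = V_DD·R_2/(R_1+R_2) = 17×150/330 = 7.73 V.
Assume saturation: I_D = (k_n/2)(V_GS − V_t)² with V_GS = V_G − I_D·R_S = 7.73 − 1.5·I_D.
Substituting gives 3.15·I_D² − 25.1·I_D + 45.9 = 0, with roots I_D = 2.86 or 5.09 mA.
The root I_D = 5.09 mA gives V_GS = 0.0934 V ≤ V_t, so take I_D = 2.86 mA.
Then V_GS = 3.43 V and V_DS = V_DD − I_D(R_D+R_S) = 17 − 2.86×4.8 = 3.25 V.
Saturation requires V_DS ≥ V_GS − V_t = 1.43 V; 3.25 ≥ 1.43 ✓.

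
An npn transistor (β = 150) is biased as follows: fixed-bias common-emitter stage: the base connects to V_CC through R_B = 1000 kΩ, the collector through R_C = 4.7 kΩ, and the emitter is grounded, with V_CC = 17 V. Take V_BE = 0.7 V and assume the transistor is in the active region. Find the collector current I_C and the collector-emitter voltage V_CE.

I_C ≈ 2.4 mA, V_CE ≈ 5.5 V

Base loop: V_CC = I_B·R_B + V_BE, so I_B = (17 − 0.7)/1000 kΩ = 0.0163 mA.
In the active region I_C = β·I_B = 150 × 0.0163 = 2.45 mA.
Collector loop: V_CE = V_CC − I_C·R_C = 17 − 2.45×4.7 = 5.51 V.
Since V_CE = 5.51 V > V_CE(sat) ≈ 0.2 V, the transistor is in the active region as assumed.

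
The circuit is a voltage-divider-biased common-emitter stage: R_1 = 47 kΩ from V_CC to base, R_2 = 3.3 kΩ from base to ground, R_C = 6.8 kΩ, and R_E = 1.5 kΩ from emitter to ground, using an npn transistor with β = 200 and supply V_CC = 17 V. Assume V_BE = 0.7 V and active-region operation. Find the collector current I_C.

I_C ≈ 0.27 mA

Thevenize the base divider: V_Th = V_CC·R_2/(R_1+R_2) = 17×3.3/50.3 = 1.12 V, R_Th = R_1‖R_2 = 3.08 kΩ.
Base-emitter loop: V_Th = I_B·R_Th + V_BE + (β+1)I_B·R_E, so I_B = (1.12 − 0.7) / (3.08 + 201×1.5) = 0.00136 mA.
I_C = β·I_B = 200×0.00136 = 0.273 mA, and I_E = (β+1)I_B = 0.274 mA.
V_CE = V_CC − I_C·R_C − I_E·R_E = 17 − 0.273×6.8 − 0.274×1.5 = 14.7 V.
V_CE = 14.7 V > 0.2 V confirms active-region operation.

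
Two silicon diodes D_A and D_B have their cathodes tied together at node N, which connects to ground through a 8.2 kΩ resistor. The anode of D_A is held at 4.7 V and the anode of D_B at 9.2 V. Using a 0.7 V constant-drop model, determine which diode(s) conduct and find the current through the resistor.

Only D_B conducts; I_R ≈ 1 mA

Assume both conduct. Then node N would need to be at both 4.7−0.7 = 4 V and 9.2−0.7 = 8.5 V, which is impossible.
Assume only D_B conducts: V_N = 9.2 − 0.7 = 8.5 V, so I_R = 8.5/8.2 = 1.04 mA.
Check D_A: its anode-to-cathode voltage is 4.7 − 8.5 = -3.8 V < 0.7 V, so it is off. The assumption is consistent.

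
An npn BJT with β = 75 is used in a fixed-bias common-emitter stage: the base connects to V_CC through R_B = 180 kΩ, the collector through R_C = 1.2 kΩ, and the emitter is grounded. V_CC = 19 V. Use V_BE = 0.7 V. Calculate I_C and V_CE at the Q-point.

I_C ≈ 7.6 mA, V_CE ≈ 9.8 V

Base loop: V_CC = I_B·R_B + V_BE, so I_B = (19 − 0.7)/180 kΩ = 0.102 mA.
In the active region I_C = β·I_B = 75 × 0.102 = 7.62 mA.
Collector loop: V_CE = V_CC − I_C·R_C = 19 − 7.62×1.2 = 9.85 V.
Since V_CE = 9.85 V > V_CE(sat) ≈ 0.2 V, the transistor is in the active region as assumed.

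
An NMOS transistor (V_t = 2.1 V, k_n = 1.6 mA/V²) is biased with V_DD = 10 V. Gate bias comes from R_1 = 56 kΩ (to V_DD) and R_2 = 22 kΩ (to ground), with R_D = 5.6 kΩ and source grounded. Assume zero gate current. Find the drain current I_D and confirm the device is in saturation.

V_G = V_DD·R_2/(R_1+R_2) = 10×22/78 = 2.82 V. With the source grounded, V_GS = V_G = 2.82 V.
Assume saturation: I_D = (k_n/2)(V_GS − V_t)² = (1.6/2)×(2.82 − 2.1)² = 0.8×0.721² = 0.415 mA.
V_DS = V_DD − I_D·R_D = 10 − 0.415×5.6 = 7.67 V.
Saturation requires V_DS ≥ V_GS − V_t = 0.721 V; 7.67 ≥ 0.721 ✓.

I_D ≈ 0.42 mA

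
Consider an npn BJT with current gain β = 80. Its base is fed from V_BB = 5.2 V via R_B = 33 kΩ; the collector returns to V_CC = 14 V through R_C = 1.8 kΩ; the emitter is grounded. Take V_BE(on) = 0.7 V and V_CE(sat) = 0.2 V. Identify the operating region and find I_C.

Assume active: I_B = (5.2 − 0.7)/33 = 0.136 mA, giving I_C = β·I_B = 10.9 mA.
But then V_CE = 14 − 10.9×1.8 = -5.64 V < V_CE(sat) = 0.2 V — impossible in the active region.
So the transistor is saturated. With V_CE = 0.2 V, I_C = (V_CC − 0.2)/R_C = 13.8/1.8 = 7.67 mA.
Check: β·I_B = 10.9 mA > I_C = 7.67 mA, confirming saturation.

saturation; I_C ≈ 7.7 mA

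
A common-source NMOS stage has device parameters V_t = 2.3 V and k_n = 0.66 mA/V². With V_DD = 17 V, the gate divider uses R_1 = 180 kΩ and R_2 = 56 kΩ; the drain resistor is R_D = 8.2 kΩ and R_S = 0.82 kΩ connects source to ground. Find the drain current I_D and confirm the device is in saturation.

I_D ≈ 0.55 mA

V_G = V_DD·R_2/(R_1+R_2) = 17×56/236 = 4.03 V.
Assume saturation: I_D = (k_n/2)(V_GS − V_t)² with V_GS = V_G − I_D·R_S = 4.03 − 0.82·I_D.
Substituting gives 0.222·I_D² − 1.94·I_D + 0.992 = 0, with roots I_D = 0.546 or 8.19 mA.
The root I_D = 8.19 mA gives V_GS = -2.68 V ≤ V_t, so take I_D = 0.546 mA.
Then V_GS = 3.59 V and V_DS = V_DD − I_D(R_D+R_S) = 17 − 0.546×9.02 = 12.1 V.
Saturation requires V_DS ≥ V_GS − V_t = 1.29 V; 12.1 ≥ 1.29 ✓.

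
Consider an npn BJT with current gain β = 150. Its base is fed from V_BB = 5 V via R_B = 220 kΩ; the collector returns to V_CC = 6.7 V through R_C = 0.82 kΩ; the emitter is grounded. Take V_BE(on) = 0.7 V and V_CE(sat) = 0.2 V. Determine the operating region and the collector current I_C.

active; I_C ≈ 2.9 mA

Assume active. Base-emitter loop: I_B = (V_BB − V_BE)/R_B = (5 − 0.7)/220 = 0.0195 mA.
I_C = β·I_B = 150×0.0195 = 2.93 mA.
V_CE = V_CC − I_C·R_C = 6.7 − 2.93×0.82 = 4.3 V > V_CE(sat), so the active-region assumption holds.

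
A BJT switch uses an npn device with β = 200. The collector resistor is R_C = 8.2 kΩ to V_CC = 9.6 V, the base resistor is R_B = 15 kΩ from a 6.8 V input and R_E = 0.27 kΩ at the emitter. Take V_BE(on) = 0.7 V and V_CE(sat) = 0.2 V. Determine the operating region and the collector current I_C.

saturation; I_C ≈ 1.1 mA

Assume active: I_B = (6.8 − 0.7)/(15 + 201×0.27) = 0.0881 mA, I_C = β·I_B = 17.6 mA.
Then V_CE = 9.6 − 17.6×8.2 − 17.7×0.27 = -140 V < 0.2 V — the active assumption fails.
Re-solve with V_CE = 0.2 V. KCL at the emitter: V_E/R_E = (V_BB−0.7−V_E)/R_B + (V_CC−0.2−V_E)/R_C, giving V_E = 0.399 V.
I_C = (V_CC − 0.2 − V_E)/R_C = (9.4 − 0.399)/8.2 = 1.1 mA.
Check: I_B = (6.1 − 0.399)/15 = 0.38 mA, and β·I_B = 76 mA > I_C, confirming saturation.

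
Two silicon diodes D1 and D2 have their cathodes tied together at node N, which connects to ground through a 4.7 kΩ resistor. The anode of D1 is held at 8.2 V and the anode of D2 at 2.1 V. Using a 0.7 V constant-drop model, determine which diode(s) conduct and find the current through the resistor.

Assume both conduct. Then node N would need to be at both 8.2−0.7 = 7.5 V and 2.1−0.7 = 1.4 V, which is impossible.
Assume only D1 conducts: V_N = 8.2 − 0.7 = 7.5 V, so I_R = 7.5/4.7 = 1.6 mA.
Check D2: its anode-to-cathode voltage is 2.1 − 7.5 = -5.4 V < 0.7 V, so it is off. The assumption is consistent.

Only D1 conducts; I_R ≈ 1.6 mA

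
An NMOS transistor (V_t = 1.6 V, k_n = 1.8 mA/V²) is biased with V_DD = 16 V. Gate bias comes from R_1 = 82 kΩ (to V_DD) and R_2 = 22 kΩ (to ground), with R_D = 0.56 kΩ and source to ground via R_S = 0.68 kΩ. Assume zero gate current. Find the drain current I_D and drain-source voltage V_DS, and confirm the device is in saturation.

V_G = V_DD·R_2/(R_1+R_2) = 16×22/104 = 3.38 V.
Assume saturation: I_D = (k_n/2)(V_GS − V_t)² with V_GS = V_G − I_D·R_S = 3.38 − 0.68·I_D.
Substituting gives 0.416·I_D² − 3.18·I_D + 2.87 = 0, with roots I_D = 1.04 or 6.61 mA.
The root I_D = 6.61 mA gives V_GS = -1.11 V ≤ V_t, so take I_D = 1.04 mA.
Then V_GS = 2.68 V and V_DS = V_DD − I_D(R_D+R_S) = 16 − 1.04×1.24 = 14.7 V.
Saturation requires V_DS ≥ V_GS − V_t = 1.08 V; 14.7 ≥ 1.08 ✓.

I_D ≈ 1 mA, V_DS ≈ 15 V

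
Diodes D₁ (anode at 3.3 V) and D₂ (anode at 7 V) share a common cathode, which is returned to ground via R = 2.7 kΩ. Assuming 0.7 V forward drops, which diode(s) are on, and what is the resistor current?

Assume both conduct. Then node N would need to be at both 3.3−0.7 = 2.6 V and 7−0.7 = 6.3 V, which is impossible.
Assume only D₂ conducts: V_N = 7 − 0.7 = 6.3 V, so I_R = 6.3/2.7 = 2.33 mA.
Check D₁: its anode-to-cathode voltage is 3.3 − 6.3 = -3 V < 0.7 V, so it is off. The assumption is consistent.

Only D₂ conducts; I_R ≈ 2.3 mA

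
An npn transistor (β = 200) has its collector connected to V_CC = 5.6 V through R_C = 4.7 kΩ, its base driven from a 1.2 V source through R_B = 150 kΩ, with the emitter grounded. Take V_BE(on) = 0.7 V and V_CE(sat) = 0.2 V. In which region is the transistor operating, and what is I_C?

Assume active. Base-emitter loop: I_B = (V_BB − V_BE)/R_B = (1.2 − 0.7)/150 = 0.00333 mA.
I_C = β·I_B = 200×0.00333 = 0.667 mA.
V_CE = V_CC − I_C·R_C = 5.6 − 0.667×4.7 = 2.47 V > V_CE(sat), so the active-region assumption holds.

active; I_C ≈ 0.67 mA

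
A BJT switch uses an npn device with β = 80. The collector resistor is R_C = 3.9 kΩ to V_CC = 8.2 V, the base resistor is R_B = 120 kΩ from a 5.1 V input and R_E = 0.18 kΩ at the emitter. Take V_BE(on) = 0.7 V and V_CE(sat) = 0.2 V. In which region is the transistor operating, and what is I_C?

Assume active: I_B = (5.1 − 0.7)/(120 + 81×0.18) = 0.0327 mA, I_C = β·I_B = 2.62 mA.
Then V_CE = 8.2 − 2.62×3.9 − 2.65×0.18 = -2.48 V < 0.2 V — the active assumption fails.
Re-solve with V_CE = 0.2 V. KCL at the emitter: V_E/R_E = (V_BB−0.7−V_E)/R_B + (V_CC−0.2−V_E)/R_C, giving V_E = 0.359 V.
I_C = (V_CC − 0.2 − V_E)/R_C = (8 − 0.359)/3.9 = 1.96 mA.
Check: I_B = (4.4 − 0.359)/120 = 0.0337 mA, and β·I_B = 2.69 mA > I_C, confirming saturation.

saturation; I_C ≈ 2 mA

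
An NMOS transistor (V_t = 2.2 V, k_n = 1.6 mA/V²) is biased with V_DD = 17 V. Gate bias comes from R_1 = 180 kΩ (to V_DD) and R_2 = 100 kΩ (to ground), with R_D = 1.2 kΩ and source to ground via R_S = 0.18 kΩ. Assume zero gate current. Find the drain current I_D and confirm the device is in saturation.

I_D ≈ 6.1 mA

V_G = V_DD·R_2/(R_1+R_2) = 17×100/280 = 6.07 V.
Assume saturation: I_D = (k_n/2)(V_GS − V_t)² with V_GS = V_G − I_D·R_S = 6.07 − 0.18·I_D.
Substituting gives 0.0259·I_D² − 2.11·I_D + 12 = 0, with roots I_D = 6.13 or 75.5 mA.
The root I_D = 75.5 mA gives V_GS = -7.51 V ≤ V_t, so take I_D = 6.13 mA.
Then V_GS = 4.97 V and V_DS = V_DD − I_D(R_D+R_S) = 17 − 6.13×1.38 = 8.54 V.
Saturation requires V_DS ≥ V_GS − V_t = 2.77 V; 8.54 ≥ 2.77 ✓.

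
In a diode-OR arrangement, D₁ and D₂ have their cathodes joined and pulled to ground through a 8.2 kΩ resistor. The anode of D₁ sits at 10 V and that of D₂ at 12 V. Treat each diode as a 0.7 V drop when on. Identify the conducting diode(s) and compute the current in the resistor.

Assume both conduct. Then node N would need to be at both 10−0.7 = 9.3 V and 12−0.7 = 11.3 V, which is impossible.
Assume only D₂ conducts: V_N = 12 − 0.7 = 11.3 V, so I_R = 11.3/8.2 = 1.38 mA.
Check D₁: its anode-to-cathode voltage is 10 − 11.3 = -1.3 V < 0.7 V, so it is off. The assumption is consistent.

Only D₂ conducts; I_R ≈ 1.4 mA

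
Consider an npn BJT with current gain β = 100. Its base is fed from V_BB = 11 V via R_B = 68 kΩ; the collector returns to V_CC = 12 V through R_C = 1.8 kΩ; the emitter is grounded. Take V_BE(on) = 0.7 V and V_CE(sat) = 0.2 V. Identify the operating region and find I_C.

Assume active: I_B = (11 − 0.7)/68 = 0.151 mA, giving I_C = β·I_B = 15.1 mA.
But then V_CE = 12 − 15.1×1.8 = -15.3 V < V_CE(sat) = 0.2 V — impossible in the active region.
So the transistor is saturated. With V_CE = 0.2 V, I_C = (V_CC − 0.2)/R_C = 11.8/1.8 = 6.56 mA.
Check: β·I_B = 15.1 mA > I_C = 6.56 mA, confirming saturation.

saturation; I_C ≈ 6.6 mA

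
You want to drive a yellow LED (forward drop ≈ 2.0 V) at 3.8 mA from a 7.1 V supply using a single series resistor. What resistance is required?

R ≈ 1.3 kΩ

The resistor drops V_S − V_D = 7.1 − 2.0 = 5.1 V at 3.8 mA.
R = 5.1 V / 3.8 mA = 1.34 kΩ.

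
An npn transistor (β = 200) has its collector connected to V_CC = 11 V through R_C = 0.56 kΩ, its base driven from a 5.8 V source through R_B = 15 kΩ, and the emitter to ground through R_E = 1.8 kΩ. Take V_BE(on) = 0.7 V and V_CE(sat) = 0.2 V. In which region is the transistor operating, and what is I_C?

Assume active. Base-emitter loop: I_B = (V_BB − V_BE)/(R_B + (β+1)R_E) = (5.8 − 0.7)/(15 + 201×1.8) = 0.0135 mA.
I_C = β·I_B = 200×0.0135 = 2.71 mA.
V_CE = V_CC − I_C·R_C − I_E·R_E = 11 − 2.71×0.56 − 2.72×1.8 = 4.59 V > V_CE(sat), so the active-region assumption holds.

active; I_C ≈ 2.7 mA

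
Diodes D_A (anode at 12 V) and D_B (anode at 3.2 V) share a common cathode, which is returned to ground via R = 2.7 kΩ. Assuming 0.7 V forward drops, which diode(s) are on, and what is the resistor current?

Assume both conduct. Then node N would need to be at both 12−0.7 = 11.3 V and 3.2−0.7 = 2.5 V, which is impossible.
Assume only D_A conducts: V_N = 12 − 0.7 = 11.3 V, so I_R = 11.3/2.7 = 4.19 mA.
Check D_B: its anode-to-cathode voltage is 3.2 − 11.3 = -8.1 V < 0.7 V, so it is off. The assumption is consistent.

Only D_A conducts; I_R ≈ 4.2 mA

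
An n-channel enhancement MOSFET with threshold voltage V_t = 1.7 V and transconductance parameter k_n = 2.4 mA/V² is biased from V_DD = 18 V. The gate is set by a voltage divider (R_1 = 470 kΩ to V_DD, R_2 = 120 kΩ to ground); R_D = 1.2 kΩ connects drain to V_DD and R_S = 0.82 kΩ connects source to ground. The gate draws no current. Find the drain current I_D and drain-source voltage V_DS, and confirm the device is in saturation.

V_G = V_DD·R_2/(R_1+R_2) = 18×120/590 = 3.66 V.
Assume saturation: I_D = (k_n/2)(V_GS − V_t)² with V_GS = V_G − I_D·R_S = 3.66 − 0.82·I_D.
Substituting gives 0.807·I_D² − 4.86·I_D + 4.61 = 0, with roots I_D = 1.18 or 4.84 mA.
The root I_D = 4.84 mA gives V_GS = -0.308 V ≤ V_t, so take I_D = 1.18 mA.
Then V_GS = 2.69 V and V_DS = V_DD − I_D(R_D+R_S) = 18 − 1.18×2.02 = 15.6 V.
Saturation requires V_DS ≥ V_GS − V_t = 0.992 V; 15.6 ≥ 0.992 ✓.

I_D ≈ 1.2 mA, V_DS ≈ 16 V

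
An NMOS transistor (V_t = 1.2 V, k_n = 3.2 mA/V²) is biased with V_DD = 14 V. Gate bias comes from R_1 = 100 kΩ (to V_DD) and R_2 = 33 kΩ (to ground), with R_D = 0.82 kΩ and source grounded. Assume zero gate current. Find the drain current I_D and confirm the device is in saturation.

I_D ≈ 8.3 mA

V_G = V_DD·R_2/(R_1+R_2) = 14×33/133 = 3.47 V. With the source grounded, V_GS = V_G = 3.47 V.
Assume saturation: I_D = (k_n/2)(V_GS − V_t)² = (3.2/2)×(3.47 − 1.2)² = 1.6×2.27² = 8.27 mA.
V_DS = V_DD − I_D·R_D = 14 − 8.27×0.82 = 7.22 V.
Saturation requires V_DS ≥ V_GS − V_t = 2.27 V; 7.22 ≥ 2.27 ✓.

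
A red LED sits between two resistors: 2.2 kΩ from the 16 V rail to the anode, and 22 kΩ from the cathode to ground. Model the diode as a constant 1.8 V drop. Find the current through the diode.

The two resistors are in series with the diode, so KVL gives 16 = I·2.2 + 1.8 + I·22.
I = (16 − 1.8) / (2.2 + 22) kΩ = 14.2 / 24.2 = 0.587 mA.

I ≈ 0.59 mA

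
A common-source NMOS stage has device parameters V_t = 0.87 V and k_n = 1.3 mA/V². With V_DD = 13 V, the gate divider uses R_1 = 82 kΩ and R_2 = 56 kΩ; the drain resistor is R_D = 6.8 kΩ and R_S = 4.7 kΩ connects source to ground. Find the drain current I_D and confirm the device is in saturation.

I_D ≈ 0.71 mA

V_G = V_DD·R_2/(R_1+R_2) = 13×56/138 = 5.28 V.
Assume saturation: I_D = (k_n/2)(V_GS − V_t)² with V_GS = V_G − I_D·R_S = 5.28 − 4.7·I_D.
Substituting gives 14.4·I_D² − 27.9·I_D + 12.6 = 0, with roots I_D = 0.714 or 1.23 mA.
The root I_D = 1.23 mA gives V_GS = -0.506 V ≤ V_t, so take I_D = 0.714 mA.
Then V_GS = 1.92 V and V_DS = V_DD − I_D(R_D+R_S) = 13 − 0.714×11.5 = 4.79 V.
Saturation requires V_DS ≥ V_GS − V_t = 1.05 V; 4.79 ≥ 1.05 ✓.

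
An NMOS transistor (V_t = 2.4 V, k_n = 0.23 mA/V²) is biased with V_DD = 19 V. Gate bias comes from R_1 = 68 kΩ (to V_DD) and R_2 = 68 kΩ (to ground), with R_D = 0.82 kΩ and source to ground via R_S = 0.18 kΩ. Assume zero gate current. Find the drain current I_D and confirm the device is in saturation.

V_G = V_DD·R_2/(R_1+R_2) = 19×68/136 = 9.5 V.
Assume saturation: I_D = (k_n/2)(V_GS − V_t)² with V_GS = V_G − I_D·R_S = 9.5 − 0.18·I_D.
Substituting gives 0.00373·I_D² − 1.29·I_D + 5.8 = 0, with roots I_D = 4.54 or 343 mA.
The root I_D = 343 mA gives V_GS = -52.2 V ≤ V_t, so take I_D = 4.54 mA.
Then V_GS = 8.68 V and V_DS = V_DD − I_D(R_D+R_S) = 19 − 4.54×1 = 14.5 V.
Saturation requires V_DS ≥ V_GS − V_t = 6.28 V; 14.5 ≥ 6.28 ✓.

I_D ≈ 4.5 mA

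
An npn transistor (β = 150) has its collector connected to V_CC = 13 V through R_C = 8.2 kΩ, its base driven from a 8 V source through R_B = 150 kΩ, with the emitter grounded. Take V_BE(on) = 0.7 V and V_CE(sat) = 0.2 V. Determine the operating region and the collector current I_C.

Assume active: I_B = (8 − 0.7)/150 = 0.0487 mA, giving I_C = β·I_B = 7.3 mA.
But then V_CE = 13 − 7.3×8.2 = -46.9 V < V_CE(sat) = 0.2 V — impossible in the active region.
So the transistor is saturated. With V_CE = 0.2 V, I_C = (V_CC − 0.2)/R_C = 12.8/8.2 = 1.56 mA.
Check: β·I_B = 7.3 mA > I_C = 1.56 mA, confirming saturation.

saturation; I_C ≈ 1.6 mA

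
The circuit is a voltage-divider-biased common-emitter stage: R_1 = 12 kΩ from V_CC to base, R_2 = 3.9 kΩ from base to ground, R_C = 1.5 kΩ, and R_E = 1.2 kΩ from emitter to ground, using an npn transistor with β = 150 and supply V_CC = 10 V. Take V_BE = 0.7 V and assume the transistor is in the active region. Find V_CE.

Thevenize the base divider: V_Th = V_CC·R_2/(R_1+R_2) = 10×3.9/15.9 = 2.45 V, R_Th = R_1‖R_2 = 2.94 kΩ.
Base-emitter loop: V_Th = I_B·R_Th + V_BE + (β+1)I_B·R_E, so I_B = (2.45 − 0.7) / (2.94 + 151×1.2) = 0.00952 mA.
I_C = β·I_B = 150×0.00952 = 1.43 mA, and I_E = (β+1)I_B = 1.44 mA.
V_CE = V_CC − I_C·R_C − I_E·R_E = 10 − 1.43×1.5 − 1.44×1.2 = 6.13 V.
V_CE = 6.13 V > 0.2 V confirms active-region operation.

V_CE ≈ 6.1 V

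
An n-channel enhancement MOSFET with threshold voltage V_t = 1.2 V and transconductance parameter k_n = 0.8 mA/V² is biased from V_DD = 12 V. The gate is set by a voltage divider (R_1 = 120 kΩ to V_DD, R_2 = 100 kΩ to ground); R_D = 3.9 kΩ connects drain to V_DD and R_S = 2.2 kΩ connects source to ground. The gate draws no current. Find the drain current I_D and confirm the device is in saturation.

I_D ≈ 1.2 mA

V_G = V_DD·R_2/(R_1+R_2) = 12×100/220 = 5.45 V.
Assume saturation: I_D = (k_n/2)(V_GS − V_t)² with V_GS = V_G − I_D·R_S = 5.45 − 2.2·I_D.
Substituting gives 1.94·I_D² − 8.49·I_D + 7.24 = 0, with roots I_D = 1.16 or 3.22 mA.
The root I_D = 3.22 mA gives V_GS = -1.64 V ≤ V_t, so take I_D = 1.16 mA.
Then V_GS = 2.9 V and V_DS = V_DD − I_D(R_D+R_S) = 12 − 1.16×6.1 = 4.92 V.
Saturation requires V_DS ≥ V_GS − V_t = 1.7 V; 4.92 ≥ 1.7 ✓.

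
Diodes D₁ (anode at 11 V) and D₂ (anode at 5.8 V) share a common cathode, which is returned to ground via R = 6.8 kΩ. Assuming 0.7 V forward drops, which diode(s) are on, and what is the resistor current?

Assume both conduct. Then node N would need to be at both 11−0.7 = 10.3 V and 5.8−0.7 = 5.1 V, which is impossible.
Assume only D₁ conducts: V_N = 11 − 0.7 = 10.3 V, so I_R = 10.3/6.8 = 1.51 mA.
Check D₂: its anode-to-cathode voltage is 5.8 − 10.3 = -4.5 V < 0.7 V, so it is off. The assumption is consistent.

Only D₁ conducts; I_R ≈ 1.5 mA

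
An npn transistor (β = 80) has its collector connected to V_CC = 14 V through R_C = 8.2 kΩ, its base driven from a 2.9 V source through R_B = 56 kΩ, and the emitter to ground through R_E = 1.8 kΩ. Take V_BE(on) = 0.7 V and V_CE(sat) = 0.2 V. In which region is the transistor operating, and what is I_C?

Assume active. Base-emitter loop: I_B = (V_BB − V_BE)/(R_B + (β+1)R_E) = (2.9 − 0.7)/(56 + 81×1.8) = 0.0109 mA.
I_C = β·I_B = 80×0.0109 = 0.872 mA.
V_CE = V_CC − I_C·R_C − I_E·R_E = 14 − 0.872×8.2 − 0.883×1.8 = 5.26 V > V_CE(sat), so the active-region assumption holds.

active; I_C ≈ 0.87 mA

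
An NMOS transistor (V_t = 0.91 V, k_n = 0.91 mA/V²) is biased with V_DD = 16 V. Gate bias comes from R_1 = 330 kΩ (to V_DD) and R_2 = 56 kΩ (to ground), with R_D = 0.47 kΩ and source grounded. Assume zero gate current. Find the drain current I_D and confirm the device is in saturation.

I_D ≈ 0.91 mA

V_G = V_DD·R_2/(R_1+R_2) = 16×56/386 = 2.32 V. With the source grounded, V_GS = V_G = 2.32 V.
Assume saturation: I_D = (k_n/2)(V_GS − V_t)² = (0.91/2)×(2.32 − 0.91)² = 0.455×1.41² = 0.906 mA.
V_DS = V_DD − I_D·R_D = 16 − 0.906×0.47 = 15.6 V.
Saturation requires V_DS ≥ V_GS − V_t = 1.41 V; 15.6 ≥ 1.41 ✓.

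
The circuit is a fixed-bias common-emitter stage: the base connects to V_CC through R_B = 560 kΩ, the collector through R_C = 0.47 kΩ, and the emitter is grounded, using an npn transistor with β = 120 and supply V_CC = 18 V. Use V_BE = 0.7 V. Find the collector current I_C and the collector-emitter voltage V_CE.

Base loop: V_CC = I_B·R_B + V_BE, so I_B = (18 − 0.7)/560 kΩ = 0.0309 mA.
In the active region I_C = β·I_B = 120 × 0.0309 = 3.71 mA.
Collector loop: V_CE = V_CC − I_C·R_C = 18 − 3.71×0.47 = 16.3 V.
Since V_CE = 16.3 V > V_CE(sat) ≈ 0.2 V, the transistor is in the active region as assumed.

I_C ≈ 3.7 mA, V_CE ≈ 16 V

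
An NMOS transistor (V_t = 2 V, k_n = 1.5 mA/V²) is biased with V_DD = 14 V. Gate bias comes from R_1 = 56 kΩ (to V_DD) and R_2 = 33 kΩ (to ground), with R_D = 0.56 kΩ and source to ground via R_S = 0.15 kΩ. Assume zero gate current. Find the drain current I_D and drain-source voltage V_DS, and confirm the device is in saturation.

V_G = V_DD·R_2/(R_1+R_2) = 14×33/89 = 5.19 V.
Assume saturation: I_D = (k_n/2)(V_GS − V_t)² with V_GS = V_G − I_D·R_S = 5.19 − 0.15·I_D.
Substituting gives 0.0169·I_D² − 1.72·I_D + 7.64 = 0, with roots I_D = 4.66 or 97.1 mA.
The root I_D = 97.1 mA gives V_GS = -9.38 V ≤ V_t, so take I_D = 4.66 mA.
Then V_GS = 4.49 V and V_DS = V_DD − I_D(R_D+R_S) = 14 − 4.66×0.71 = 10.7 V.
Saturation requires V_DS ≥ V_GS − V_t = 2.49 V; 10.7 ≥ 2.49 ✓.

I_D ≈ 4.7 mA, V_DS ≈ 11 V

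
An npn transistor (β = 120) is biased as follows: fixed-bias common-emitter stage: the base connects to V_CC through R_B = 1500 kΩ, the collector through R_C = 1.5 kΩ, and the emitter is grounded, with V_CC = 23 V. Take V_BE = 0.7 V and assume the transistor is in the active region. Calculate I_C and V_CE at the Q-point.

I_C ≈ 1.8 mA, V_CE ≈ 20 V

Base loop: V_CC = I_B·R_B + V_BE, so I_B = (23 − 0.7)/1500 kΩ = 0.0149 mA.
In the active region I_C = β·I_B = 120 × 0.0149 = 1.78 mA.
Collector loop: V_CE = V_CC − I_C·R_C = 23 − 1.78×1.5 = 20.3 V.
Since V_CE = 20.3 V > V_CE(sat) ≈ 0.2 V, the transistor is in the active region as assumed.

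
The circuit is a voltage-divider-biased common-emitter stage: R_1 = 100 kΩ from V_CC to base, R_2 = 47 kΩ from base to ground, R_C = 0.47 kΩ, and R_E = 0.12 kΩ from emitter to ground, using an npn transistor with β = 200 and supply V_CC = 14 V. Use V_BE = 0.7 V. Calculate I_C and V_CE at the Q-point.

I_C ≈ 13 mA, V_CE ≈ 6 V

Thevenize the base divider: V_Th = V_CC·R_2/(R_1+R_2) = 14×47/147 = 4.48 V, R_Th = R_1‖R_2 = 32 kΩ.
Base-emitter loop: V_Th = I_B·R_Th + V_BE + (β+1)I_B·R_E, so I_B = (4.48 − 0.7) / (32 + 201×0.12) = 0.0673 mA.
I_C = β·I_B = 200×0.0673 = 13.5 mA, and I_E = (β+1)I_B = 13.5 mA.
V_CE = V_CC − I_C·R_C − I_E·R_E = 14 − 13.5×0.47 − 13.5×0.12 = 6.05 V.
V_CE = 6.05 V > 0.2 V confirms active-region operation.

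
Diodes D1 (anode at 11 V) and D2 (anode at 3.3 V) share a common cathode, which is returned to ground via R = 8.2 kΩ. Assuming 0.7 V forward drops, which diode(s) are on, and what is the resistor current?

Only D1 conducts; I_R ≈ 1.3 mA

Assume both conduct. Then node N would need to be at both 11−0.7 = 10.3 V and 3.3−0.7 = 2.6 V, which is impossible.
Assume only D1 conducts: V_N = 11 − 0.7 = 10.3 V, so I_R = 10.3/8.2 = 1.26 mA.
Check D2: its anode-to-cathode voltage is 3.3 − 10.3 = -7 V < 0.7 V, so it is off. The assumption is consistent.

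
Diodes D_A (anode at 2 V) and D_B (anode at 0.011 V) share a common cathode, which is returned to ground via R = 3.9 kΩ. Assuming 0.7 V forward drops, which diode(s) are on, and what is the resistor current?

Only D_A conducts; I_R ≈ 0.33 mA

Assume both conduct. Then node N would need to be at both 2−0.7 = 1.3 V and 0.011−0.7 = -0.689 V, which is impossible.
Assume only D_A conducts: V_N = 2 − 0.7 = 1.3 V, so I_R = 1.3/3.9 = 0.333 mA.
Check D_B: its anode-to-cathode voltage is 0.011 − 1.3 = -1.29 V < 0.7 V, so it is off. The assumption is consistent.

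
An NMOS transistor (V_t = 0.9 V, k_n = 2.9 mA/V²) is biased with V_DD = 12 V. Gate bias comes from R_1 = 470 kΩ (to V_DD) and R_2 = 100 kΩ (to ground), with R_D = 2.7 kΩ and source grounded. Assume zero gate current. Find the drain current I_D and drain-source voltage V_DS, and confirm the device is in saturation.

I_D ≈ 2.1 mA, V_DS ≈ 6.3 V

V_G = V_DD·R_2/(R_1+R_2) = 12×100/570 = 2.11 V. With the source grounded, V_GS = V_G = 2.11 V.
Assume saturation: I_D = (k_n/2)(V_GS − V_t)² = (2.9/2)×(2.11 − 0.9)² = 1.45×1.21² = 2.11 mA.
V_DS = V_DD − I_D·R_D = 12 − 2.11×2.7 = 6.31 V.
Saturation requires V_DS ≥ V_GS − V_t = 1.21 V; 6.31 ≥ 1.21 ✓.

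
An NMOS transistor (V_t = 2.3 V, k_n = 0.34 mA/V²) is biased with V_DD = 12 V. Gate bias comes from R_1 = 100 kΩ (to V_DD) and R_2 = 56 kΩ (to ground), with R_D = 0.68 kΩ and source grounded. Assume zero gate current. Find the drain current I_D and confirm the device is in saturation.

I_D ≈ 0.69 mA

V_G = V_DD·R_2/(R_1+R_2) = 12×56/156 = 4.31 V. With the source grounded, V_GS = V_G = 4.31 V.
Assume saturation: I_D = (k_n/2)(V_GS − V_t)² = (0.34/2)×(4.31 − 2.3)² = 0.17×2.01² = 0.685 mA.
V_DS = V_DD − I_D·R_D = 12 − 0.685×0.68 = 11.5 V.
Saturation requires V_DS ≥ V_GS − V_t = 2.01 V; 11.5 ≥ 2.01 ✓.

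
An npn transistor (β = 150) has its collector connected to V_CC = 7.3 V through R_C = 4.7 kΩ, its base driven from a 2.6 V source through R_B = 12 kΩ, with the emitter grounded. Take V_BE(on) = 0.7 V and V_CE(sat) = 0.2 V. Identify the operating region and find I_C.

saturation; I_C ≈ 1.5 mA

Assume active: I_B = (2.6 − 0.7)/12 = 0.158 mA, giving I_C = β·I_B = 23.8 mA.
But then V_CE = 7.3 − 23.8×4.7 = -104 V < V_CE(sat) = 0.2 V — impossible in the active region.
So the transistor is saturated. With V_CE = 0.2 V, I_C = (V_CC − 0.2)/R_C = 7.1/4.7 = 1.51 mA.
Check: β·I_B = 23.8 mA > I_C = 1.51 mA, confirming saturation.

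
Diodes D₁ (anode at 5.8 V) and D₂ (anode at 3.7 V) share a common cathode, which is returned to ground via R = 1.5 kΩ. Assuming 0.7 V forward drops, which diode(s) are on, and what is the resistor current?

Assume both conduct. Then node N would need to be at both 5.8−0.7 = 5.1 V and 3.7−0.7 = 3 V, which is impossible.
Assume only D₁ conducts: V_N = 5.8 − 0.7 = 5.1 V, so I_R = 5.1/1.5 = 3.4 mA.
Check D₂: its anode-to-cathode voltage is 3.7 − 5.1 = -1.4 V < 0.7 V, so it is off. The assumption is consistent.

Only D₁ conducts; I_R ≈ 3.4 mA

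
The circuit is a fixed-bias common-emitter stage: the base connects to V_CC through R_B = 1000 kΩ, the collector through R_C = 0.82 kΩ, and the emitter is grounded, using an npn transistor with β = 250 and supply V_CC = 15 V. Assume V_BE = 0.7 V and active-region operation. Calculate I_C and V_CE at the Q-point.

Base loop: V_CC = I_B·R_B + V_BE, so I_B = (15 − 0.7)/1000 kΩ = 0.0143 mA.
In the active region I_C = β·I_B = 250 × 0.0143 = 3.58 mA.
Collector loop: V_CE = V_CC − I_C·R_C = 15 − 3.58×0.82 = 12.1 V.
Since V_CE = 12.1 V > V_CE(sat) ≈ 0.2 V, the transistor is in the active region as assumed.

I_C ≈ 3.6 mA, V_CE ≈ 12 V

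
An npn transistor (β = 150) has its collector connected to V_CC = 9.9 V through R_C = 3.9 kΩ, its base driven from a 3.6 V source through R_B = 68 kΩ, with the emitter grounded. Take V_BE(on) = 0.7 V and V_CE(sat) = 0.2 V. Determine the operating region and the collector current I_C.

Assume active: I_B = (3.6 − 0.7)/68 = 0.0426 mA, giving I_C = β·I_B = 6.4 mA.
But then V_CE = 9.9 − 6.4×3.9 = -15 V < V_CE(sat) = 0.2 V — impossible in the active region.
So the transistor is saturated. With V_CE = 0.2 V, I_C = (V_CC − 0.2)/R_C = 9.7/3.9 = 2.49 mA.
Check: β·I_B = 6.4 mA > I_C = 2.49 mA, confirming saturation.

saturation; I_C ≈ 2.5 mA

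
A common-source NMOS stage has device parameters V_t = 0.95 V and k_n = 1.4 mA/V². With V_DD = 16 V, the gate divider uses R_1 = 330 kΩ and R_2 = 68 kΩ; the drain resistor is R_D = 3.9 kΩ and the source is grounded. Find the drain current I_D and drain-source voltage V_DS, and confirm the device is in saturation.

I_D ≈ 2.2 mA, V_DS ≈ 7.3 V

V_G = V_DD·R_2/(R_1+R_2) = 16×68/398 = 2.73 V. With the source grounded, V_GS = V_G = 2.73 V.
Assume saturation: I_D = (k_n/2)(V_GS − V_t)² = (1.4/2)×(2.73 − 0.95)² = 0.7×1.78² = 2.23 mA.
V_DS = V_DD − I_D·R_D = 16 − 2.23×3.9 = 7.31 V.
Saturation requires V_DS ≥ V_GS − V_t = 1.78 V; 7.31 ≥ 1.78 ✓.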